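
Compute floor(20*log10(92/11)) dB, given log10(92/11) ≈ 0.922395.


||x||/||e|| = 92/11.
log10(92/11) ≈ 0.922395.
20*log10(||x||/||e||) ≈ 20*0.922395 = 18.4479.
floor(18.4479) = 18.

18


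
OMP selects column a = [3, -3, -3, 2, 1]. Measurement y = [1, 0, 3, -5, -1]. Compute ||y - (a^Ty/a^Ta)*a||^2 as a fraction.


a^T a = 32.
a^T y = -17.
coeff = -17/32 = -17/32.
||r||^2 = 863/32.

863/32


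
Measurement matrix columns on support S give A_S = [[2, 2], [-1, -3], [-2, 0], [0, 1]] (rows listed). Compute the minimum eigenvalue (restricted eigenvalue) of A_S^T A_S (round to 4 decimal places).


A_S^T A_S = [[9, 7], [7, 14]].
trace = 23.
det = 77.
disc = trace^2 - 4*det = 529 - 4*77 = 221.
sqrt(221) ≈ 14.866069.
lam_min = (23 - sqrt(221))/2 ≈ (23 - 14.866069)/2 = 4.0669655 ≈ 4.0670.

4.0670


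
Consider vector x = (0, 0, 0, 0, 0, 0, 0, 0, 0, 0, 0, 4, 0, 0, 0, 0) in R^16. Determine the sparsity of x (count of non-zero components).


Non-zero positions: [11].
Sparsity = 1.

1


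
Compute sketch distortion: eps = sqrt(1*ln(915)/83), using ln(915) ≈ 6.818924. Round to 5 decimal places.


ln(915) ≈ 6.818924.
1*ln(N)/m ≈ 1*6.818924/83 ≈ 0.08215571.
eps = sqrt(0.08215571) ≈ 0.2866282 ≈ 0.28663.

0.28663


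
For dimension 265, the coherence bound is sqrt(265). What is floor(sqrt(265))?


16^2 = 256 <= 265 < 289 = 17^2, so 16 <= sqrt(265) < 17.
floor(sqrt(265)) = 16.

16


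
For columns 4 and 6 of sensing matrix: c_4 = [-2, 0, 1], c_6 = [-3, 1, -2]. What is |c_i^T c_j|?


Inner product: -2*-3 + 0*1 + 1*-2
Products: [6, 0, -2]
Sum = 4.
|dot| = 4.

4


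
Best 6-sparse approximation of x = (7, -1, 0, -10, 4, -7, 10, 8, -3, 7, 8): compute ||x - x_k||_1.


Sorted |x_i| descending: [10, 10, 8, 8, 7, 7, 7, 4, 3, 1, 0]
Keep top 6: [10, 10, 8, 8, 7, 7]
Tail entries: [7, 4, 3, 1, 0]
L1 error = sum of tail = 15.

15


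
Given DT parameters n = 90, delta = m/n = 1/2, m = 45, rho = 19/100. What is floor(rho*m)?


m = 1/2*90 = 45.
rho = 19/100.
rho*m = 19/100*45 = 8.55.
k = floor(8.55) = 8.

8


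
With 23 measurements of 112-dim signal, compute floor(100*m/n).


100*m/n = 100*23/112 ≈ 20.5357.
floor = 20.

20


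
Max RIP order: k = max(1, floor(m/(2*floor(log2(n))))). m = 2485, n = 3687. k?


floor(log2(3687)) = 11.
2*11 = 22.
m/(2*floor(log2(n))) = 2485/22 ≈ 112.9545.
floor = 112.
k = max(1, 112) = 112.

112


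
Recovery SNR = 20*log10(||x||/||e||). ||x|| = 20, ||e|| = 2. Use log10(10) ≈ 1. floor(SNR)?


||x||/||e|| = 20/2 = 10.
log10(10) ≈ 1.
20*log10(||x||/||e||) ≈ 20*1 = 20.
floor(20) = 20.

20


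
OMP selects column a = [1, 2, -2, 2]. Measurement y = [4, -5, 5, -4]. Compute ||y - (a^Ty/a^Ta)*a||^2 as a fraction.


a^T a = 13.
a^T y = -24.
coeff = -24/13 = -24/13.
||r||^2 = 490/13.

490/13


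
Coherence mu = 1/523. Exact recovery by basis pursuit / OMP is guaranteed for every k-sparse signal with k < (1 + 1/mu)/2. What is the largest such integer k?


1/mu = 523.
1 + 1/mu = 524.
(1 + 1/mu)/2 = 262 is an integer and the inequality is strict, so k_max = 262 - 1 = 261.

261


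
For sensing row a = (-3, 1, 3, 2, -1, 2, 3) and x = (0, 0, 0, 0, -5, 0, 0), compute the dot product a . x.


Non-zero terms: ['-1*-5']
Products: [5]
y = sum = 5.

5


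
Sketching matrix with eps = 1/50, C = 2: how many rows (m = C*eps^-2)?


1/eps = 50.
(1/eps)^2 = 2500.
m = 2*2500 = 5000.

5000


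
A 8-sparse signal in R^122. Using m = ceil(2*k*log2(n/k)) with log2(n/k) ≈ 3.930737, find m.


log2(n/k) = log2(122/8) ≈ 3.930737.
2*k*log2(n/k) ≈ 2*8*3.930737 = 62.891792.
m = ceil(62.891792) = 63.

63


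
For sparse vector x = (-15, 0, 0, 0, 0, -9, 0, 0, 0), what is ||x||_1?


Non-zero entries: [(0, -15), (5, -9)]
Absolute values: [15, 9]
||x||_1 = sum = 24.

24


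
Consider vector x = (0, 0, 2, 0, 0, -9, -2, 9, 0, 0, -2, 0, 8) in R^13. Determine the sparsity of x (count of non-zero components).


Non-zero positions: [2, 5, 6, 7, 10, 12].
Sparsity = 6.

6


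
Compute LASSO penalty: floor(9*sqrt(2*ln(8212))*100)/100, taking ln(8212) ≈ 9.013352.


ln(8212) ≈ 9.013352.
2*ln(n) ≈ 18.026704.
sqrt(2*ln(n)) ≈ sqrt(18.026704) ≈ 4.245787.
lambda ≈ 9*4.245787 = 38.212083.
floor(lambda*100)/100 = 38.21.

38.21


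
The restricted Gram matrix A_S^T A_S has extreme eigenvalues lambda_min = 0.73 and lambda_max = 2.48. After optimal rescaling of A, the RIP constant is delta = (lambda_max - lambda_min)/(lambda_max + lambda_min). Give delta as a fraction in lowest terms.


lambda_max - lambda_min = 2.48 - 0.73 = 1.75.
lambda_max + lambda_min = 2.48 + 0.73 = 3.21.
delta = 1.75/3.21 = 175/321.

175/321


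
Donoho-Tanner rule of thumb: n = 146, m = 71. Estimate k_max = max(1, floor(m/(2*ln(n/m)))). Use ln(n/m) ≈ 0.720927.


n/m = 146/71.
ln(n/m) ≈ 0.720927.
2*ln(n/m) ≈ 1.441854.
m/(2*ln(n/m)) ≈ 71/1.441854 ≈ 49.2422.
floor = 49.
k_max = max(1, 49) = 49.

49


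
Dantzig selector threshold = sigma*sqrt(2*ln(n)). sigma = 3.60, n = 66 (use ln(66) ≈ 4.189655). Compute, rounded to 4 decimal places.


ln(66) ≈ 4.189655.
2*ln(n) ≈ 8.37931.
sqrt(2*ln(n)) ≈ sqrt(8.37931) ≈ 2.894704.
threshold ≈ 3.60*2.894704 = 10.4209344 ≈ 10.4209.

10.4209


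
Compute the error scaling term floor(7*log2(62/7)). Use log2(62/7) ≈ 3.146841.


log2(n/k) = log2(62/7) ≈ 3.146841.
k*log2(n/k) ≈ 7*3.146841 = 22.027887.
floor(22.027887) = 22.

22


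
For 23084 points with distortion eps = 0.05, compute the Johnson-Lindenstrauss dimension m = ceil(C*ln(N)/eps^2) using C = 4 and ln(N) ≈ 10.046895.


ln(23084) ≈ 10.046895.
eps^2 = 0.05^2 = 0.0025.
C*ln(N)/eps^2 ≈ 4*10.046895/0.0025 ≈ 16075.032.
m = ceil(16075.032) = 16076.

16076


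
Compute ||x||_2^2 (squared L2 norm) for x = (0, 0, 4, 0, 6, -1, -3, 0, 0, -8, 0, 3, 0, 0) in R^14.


Non-zero entries: [(2, 4), (4, 6), (5, -1), (6, -3), (9, -8), (11, 3)]
Squares: [16, 36, 1, 9, 64, 9]
||x||_2^2 = sum = 135.

135


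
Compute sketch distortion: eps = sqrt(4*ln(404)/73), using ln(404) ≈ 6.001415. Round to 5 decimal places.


ln(404) ≈ 6.001415.
4*ln(N)/m ≈ 4*6.001415/73 ≈ 0.32884466.
eps = sqrt(0.32884466) ≈ 0.5734498 ≈ 0.57345.

0.57345


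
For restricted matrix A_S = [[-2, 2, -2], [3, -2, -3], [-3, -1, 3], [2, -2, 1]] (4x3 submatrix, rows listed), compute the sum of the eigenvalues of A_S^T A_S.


Sum of eigenvalues of A_S^T A_S = trace(A_S^T A_S) = sum of squared column norms of A_S.
A_S^T A_S diagonal: [26, 13, 23].
trace = 26 + 13 + 23 = 62.

62


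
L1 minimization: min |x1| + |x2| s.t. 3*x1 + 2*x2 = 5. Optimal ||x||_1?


Axis intercepts:
  x1 = 5/3, x2 = 0: L1 = 5/3
  x1 = 0, x2 = 5/2: L1 = 5/2
x* = (5/3, 0)
||x*||_1 = 5/3.

5/3


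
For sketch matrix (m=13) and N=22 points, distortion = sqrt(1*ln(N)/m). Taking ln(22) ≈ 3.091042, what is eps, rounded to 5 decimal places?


ln(22) ≈ 3.091042.
1*ln(N)/m ≈ 1*3.091042/13 ≈ 0.23777246.
eps = sqrt(0.23777246) ≈ 0.4876192 ≈ 0.48762.

0.48762


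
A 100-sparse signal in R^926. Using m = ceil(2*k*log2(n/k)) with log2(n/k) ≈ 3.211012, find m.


log2(n/k) = log2(926/100) ≈ 3.211012.
2*k*log2(n/k) ≈ 2*100*3.211012 = 642.2024.
m = ceil(642.2024) = 643.

643


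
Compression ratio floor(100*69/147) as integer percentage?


100*m/n = 100*69/147 ≈ 46.9388.
floor = 46.

46


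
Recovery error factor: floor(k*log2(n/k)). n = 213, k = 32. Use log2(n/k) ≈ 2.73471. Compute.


log2(n/k) = log2(213/32) ≈ 2.73471.
k*log2(n/k) ≈ 32*2.73471 = 87.51072.
floor(87.51072) = 87.

87


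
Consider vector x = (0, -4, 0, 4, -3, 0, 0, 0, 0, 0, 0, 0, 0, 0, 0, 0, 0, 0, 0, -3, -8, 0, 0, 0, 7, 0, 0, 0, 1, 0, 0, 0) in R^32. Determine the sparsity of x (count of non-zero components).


Non-zero positions: [1, 3, 4, 19, 20, 24, 28].
Sparsity = 7.

7


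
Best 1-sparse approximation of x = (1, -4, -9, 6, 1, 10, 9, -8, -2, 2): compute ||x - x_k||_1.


Sorted |x_i| descending: [10, 9, 9, 8, 6, 4, 2, 2, 1, 1]
Keep top 1: [10]
Tail entries: [9, 9, 8, 6, 4, 2, 2, 1, 1]
L1 error = sum of tail = 42.

42


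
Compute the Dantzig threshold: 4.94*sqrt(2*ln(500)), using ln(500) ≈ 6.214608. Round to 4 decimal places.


ln(500) ≈ 6.214608.
2*ln(n) ≈ 12.429216.
sqrt(2*ln(n)) ≈ sqrt(12.429216) ≈ 3.525509.
threshold ≈ 4.94*3.525509 = 17.41601446 ≈ 17.4160.

17.4160


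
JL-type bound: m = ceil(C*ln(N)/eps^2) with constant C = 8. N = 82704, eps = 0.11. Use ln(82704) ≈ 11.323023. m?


ln(82704) ≈ 11.323023.
eps^2 = 0.11^2 = 0.0121.
C*ln(N)/eps^2 ≈ 8*11.323023/0.0121 ≈ 7486.2962.
m = ceil(7486.2962) = 7487.

7487


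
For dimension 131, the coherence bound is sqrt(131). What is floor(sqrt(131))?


11^2 = 121 <= 131 < 144 = 12^2, so 11 <= sqrt(131) < 12.
floor(sqrt(131)) = 11.

11


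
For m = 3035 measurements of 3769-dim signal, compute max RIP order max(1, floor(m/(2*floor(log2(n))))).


floor(log2(3769)) = 11.
2*11 = 22.
m/(2*floor(log2(n))) = 3035/22 ≈ 137.9545.
floor = 137.
k = max(1, 137) = 137.

137


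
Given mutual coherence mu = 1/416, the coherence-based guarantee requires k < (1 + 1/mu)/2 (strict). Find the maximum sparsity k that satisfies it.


1/mu = 416.
1 + 1/mu = 417.
(1 + 1/mu)/2 = 208.5 is not an integer, so k_max = floor(208.5) = 208.

208


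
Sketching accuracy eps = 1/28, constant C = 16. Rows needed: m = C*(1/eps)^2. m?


1/eps = 28.
(1/eps)^2 = 784.
m = 16*784 = 12544.

12544


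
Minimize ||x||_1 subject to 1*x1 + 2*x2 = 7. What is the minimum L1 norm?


Axis intercepts:
  x1 = 7, x2 = 0: L1 = 7
  x1 = 0, x2 = 7/2: L1 = 7/2
x* = (0, 7/2)
||x*||_1 = 7/2.

7/2


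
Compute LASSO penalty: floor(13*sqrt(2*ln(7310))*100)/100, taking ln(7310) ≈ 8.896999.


ln(7310) ≈ 8.896999.
2*ln(n) ≈ 17.793998.
sqrt(2*ln(n)) ≈ sqrt(17.793998) ≈ 4.218293.
lambda ≈ 13*4.218293 = 54.837809.
floor(lambda*100)/100 = 54.83.

54.83


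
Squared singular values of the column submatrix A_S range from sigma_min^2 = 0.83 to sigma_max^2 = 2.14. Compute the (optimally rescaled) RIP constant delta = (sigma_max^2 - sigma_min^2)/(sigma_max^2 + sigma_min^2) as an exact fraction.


lambda_max - lambda_min = 2.14 - 0.83 = 1.31.
lambda_max + lambda_min = 2.14 + 0.83 = 2.97.
delta = 1.31/2.97 = 131/297.

131/297


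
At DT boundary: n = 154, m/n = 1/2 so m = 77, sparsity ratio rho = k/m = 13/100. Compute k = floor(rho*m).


m = 1/2*154 = 77.
rho = 13/100.
rho*m = 13/100*77 = 10.01.
k = floor(10.01) = 10.

10


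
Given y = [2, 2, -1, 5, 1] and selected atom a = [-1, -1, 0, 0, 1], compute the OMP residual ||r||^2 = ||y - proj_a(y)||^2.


a^T a = 3.
a^T y = -3.
coeff = -3/3 = -1.
||r||^2 = 32.

32


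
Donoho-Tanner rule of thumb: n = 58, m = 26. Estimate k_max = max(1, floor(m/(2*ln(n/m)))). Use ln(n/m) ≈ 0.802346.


n/m = 58/26 = 29/13.
ln(n/m) ≈ 0.802346.
2*ln(n/m) ≈ 1.604692.
m/(2*ln(n/m)) ≈ 26/1.604692 ≈ 16.2025.
floor = 16.
k_max = max(1, 16) = 16.

16


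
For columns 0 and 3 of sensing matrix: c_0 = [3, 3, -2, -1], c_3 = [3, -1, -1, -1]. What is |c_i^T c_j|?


Inner product: 3*3 + 3*-1 + -2*-1 + -1*-1
Products: [9, -3, 2, 1]
Sum = 9.
|dot| = 9.

9


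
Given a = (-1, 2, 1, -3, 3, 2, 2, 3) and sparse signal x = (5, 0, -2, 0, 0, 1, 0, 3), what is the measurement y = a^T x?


Non-zero terms: ['-1*5', '1*-2', '2*1', '3*3']
Products: [-5, -2, 2, 9]
y = sum = 4.

4


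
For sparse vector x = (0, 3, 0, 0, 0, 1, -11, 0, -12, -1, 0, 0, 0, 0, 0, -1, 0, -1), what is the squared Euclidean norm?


Non-zero entries: [(1, 3), (5, 1), (6, -11), (8, -12), (9, -1), (15, -1), (17, -1)]
Squares: [9, 1, 121, 144, 1, 1, 1]
||x||_2^2 = sum = 278.

278


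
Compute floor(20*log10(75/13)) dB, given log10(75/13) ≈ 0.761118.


||x||/||e|| = 75/13.
log10(75/13) ≈ 0.761118.
20*log10(||x||/||e||) ≈ 20*0.761118 = 15.22236.
floor(15.22236) = 15.

15


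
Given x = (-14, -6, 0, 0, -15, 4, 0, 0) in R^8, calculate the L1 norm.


Non-zero entries: [(0, -14), (1, -6), (4, -15), (5, 4)]
Absolute values: [14, 6, 15, 4]
||x||_1 = sum = 39.

39


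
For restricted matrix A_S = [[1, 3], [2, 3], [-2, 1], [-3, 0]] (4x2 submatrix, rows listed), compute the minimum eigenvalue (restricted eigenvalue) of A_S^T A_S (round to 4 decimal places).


A_S^T A_S = [[18, 7], [7, 19]].
trace = 37.
det = 293.
disc = trace^2 - 4*det = 1369 - 4*293 = 197.
sqrt(197) ≈ 14.035669.
lam_min = (37 - sqrt(197))/2 ≈ (37 - 14.035669)/2 = 11.4821655 ≈ 11.4822.

11.4822


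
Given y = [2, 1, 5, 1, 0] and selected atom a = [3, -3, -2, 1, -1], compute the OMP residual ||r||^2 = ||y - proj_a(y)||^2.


a^T a = 24.
a^T y = -6.
coeff = -6/24 = -1/4.
||r||^2 = 59/2.

59/2


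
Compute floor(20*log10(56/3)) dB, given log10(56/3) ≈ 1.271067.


||x||/||e|| = 56/3.
log10(56/3) ≈ 1.271067.
20*log10(||x||/||e||) ≈ 20*1.271067 = 25.42134.
floor(25.42134) = 25.

25


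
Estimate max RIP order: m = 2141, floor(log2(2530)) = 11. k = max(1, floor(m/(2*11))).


floor(log2(2530)) = 11.
2*11 = 22.
m/(2*floor(log2(n))) = 2141/22 ≈ 97.3182.
floor = 97.
k = max(1, 97) = 97.

97


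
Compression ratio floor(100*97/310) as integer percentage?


100*m/n = 100*97/310 ≈ 31.2903.
floor = 31.

31


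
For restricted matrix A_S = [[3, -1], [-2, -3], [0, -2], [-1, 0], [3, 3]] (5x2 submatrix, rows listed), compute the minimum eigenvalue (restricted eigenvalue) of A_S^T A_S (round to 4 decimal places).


A_S^T A_S = [[23, 12], [12, 23]].
trace = 46.
det = 385.
disc = trace^2 - 4*det = 2116 - 4*385 = 576.
sqrt(576) = 24.
lam_min = (46 - 24)/2 = 11 = 11.0000.

11.0000


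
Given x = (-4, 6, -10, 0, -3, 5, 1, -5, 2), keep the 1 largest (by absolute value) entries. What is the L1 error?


Sorted |x_i| descending: [10, 6, 5, 5, 4, 3, 2, 1, 0]
Keep top 1: [10]
Tail entries: [6, 5, 5, 4, 3, 2, 1, 0]
L1 error = sum of tail = 26.

26


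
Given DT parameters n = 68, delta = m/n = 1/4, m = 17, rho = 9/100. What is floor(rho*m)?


m = 1/4*68 = 17.
rho = 9/100.
rho*m = 9/100*17 = 1.53.
k = floor(1.53) = 1.

1


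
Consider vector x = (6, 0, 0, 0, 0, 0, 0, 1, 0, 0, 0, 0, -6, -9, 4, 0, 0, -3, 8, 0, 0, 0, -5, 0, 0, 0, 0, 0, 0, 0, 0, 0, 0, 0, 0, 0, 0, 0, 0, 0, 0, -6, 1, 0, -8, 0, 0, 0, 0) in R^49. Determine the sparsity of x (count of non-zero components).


Non-zero positions: [0, 7, 12, 13, 14, 17, 18, 22, 41, 42, 44].
Sparsity = 11.

11


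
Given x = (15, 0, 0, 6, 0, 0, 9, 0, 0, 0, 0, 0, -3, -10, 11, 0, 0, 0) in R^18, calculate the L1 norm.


Non-zero entries: [(0, 15), (3, 6), (6, 9), (12, -3), (13, -10), (14, 11)]
Absolute values: [15, 6, 9, 3, 10, 11]
||x||_1 = sum = 54.

54


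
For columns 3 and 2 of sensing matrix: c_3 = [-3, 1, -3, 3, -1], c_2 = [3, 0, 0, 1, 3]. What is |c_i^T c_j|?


Inner product: -3*3 + 1*0 + -3*0 + 3*1 + -1*3
Products: [-9, 0, 0, 3, -3]
Sum = -9.
|dot| = 9.

9


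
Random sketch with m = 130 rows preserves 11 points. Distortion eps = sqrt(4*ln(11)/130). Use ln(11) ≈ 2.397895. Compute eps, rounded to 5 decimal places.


ln(11) ≈ 2.397895.
4*ln(N)/m ≈ 4*2.397895/130 ≈ 0.07378138.
eps = sqrt(0.07378138) ≈ 0.2716273 ≈ 0.27163.

0.27163


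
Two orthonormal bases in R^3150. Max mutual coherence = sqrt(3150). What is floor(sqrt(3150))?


56^2 = 3136 <= 3150 < 3249 = 57^2, so 56 <= sqrt(3150) < 57.
floor(sqrt(3150)) = 56.

56


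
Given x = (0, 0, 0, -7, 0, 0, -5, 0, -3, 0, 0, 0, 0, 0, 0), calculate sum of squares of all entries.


Non-zero entries: [(3, -7), (6, -5), (8, -3)]
Squares: [49, 25, 9]
||x||_2^2 = sum = 83.

83


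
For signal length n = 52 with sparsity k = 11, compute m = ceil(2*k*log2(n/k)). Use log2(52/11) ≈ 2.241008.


log2(n/k) = log2(52/11) ≈ 2.241008.
2*k*log2(n/k) ≈ 2*11*2.241008 = 49.302176.
m = ceil(49.302176) = 50.

50


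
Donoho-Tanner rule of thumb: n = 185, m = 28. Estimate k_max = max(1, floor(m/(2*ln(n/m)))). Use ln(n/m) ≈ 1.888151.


n/m = 185/28.
ln(n/m) ≈ 1.888151.
2*ln(n/m) ≈ 3.776302.
m/(2*ln(n/m)) ≈ 28/3.776302 ≈ 7.4147.
floor = 7.
k_max = max(1, 7) = 7.

7


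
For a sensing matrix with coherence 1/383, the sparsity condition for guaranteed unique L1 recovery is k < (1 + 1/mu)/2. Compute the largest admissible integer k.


1/mu = 383.
1 + 1/mu = 384.
(1 + 1/mu)/2 = 192 is an integer and the inequality is strict, so k_max = 192 - 1 = 191.

191


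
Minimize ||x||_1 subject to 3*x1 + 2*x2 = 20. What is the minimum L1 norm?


Axis intercepts:
  x1 = 20/3, x2 = 0: L1 = 20/3
  x1 = 0, x2 = 10: L1 = 10
x* = (20/3, 0)
||x*||_1 = 20/3.

20/3


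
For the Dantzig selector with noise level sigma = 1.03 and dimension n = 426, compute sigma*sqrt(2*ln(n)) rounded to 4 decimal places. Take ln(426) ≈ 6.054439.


ln(426) ≈ 6.054439.
2*ln(n) ≈ 12.108878.
sqrt(2*ln(n)) ≈ sqrt(12.108878) ≈ 3.479781.
threshold ≈ 1.03*3.479781 = 3.58417443 ≈ 3.5842.

3.5842


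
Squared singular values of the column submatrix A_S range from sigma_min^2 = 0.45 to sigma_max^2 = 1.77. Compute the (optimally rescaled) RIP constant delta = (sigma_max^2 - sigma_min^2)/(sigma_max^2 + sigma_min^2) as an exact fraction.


lambda_max - lambda_min = 1.77 - 0.45 = 1.32.
lambda_max + lambda_min = 1.77 + 0.45 = 2.22.
delta = 1.32/2.22 = 132/222 = 22/37.

22/37


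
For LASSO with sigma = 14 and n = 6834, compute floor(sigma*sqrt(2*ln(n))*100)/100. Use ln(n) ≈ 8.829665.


ln(6834) ≈ 8.829665.
2*ln(n) ≈ 17.65933.
sqrt(2*ln(n)) ≈ sqrt(17.65933) ≈ 4.202301.
lambda ≈ 14*4.202301 = 58.832214.
floor(lambda*100)/100 = 58.83.

58.83


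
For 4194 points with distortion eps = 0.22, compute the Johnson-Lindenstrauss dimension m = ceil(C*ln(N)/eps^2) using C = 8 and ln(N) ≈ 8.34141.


ln(4194) ≈ 8.34141.
eps^2 = 0.22^2 = 0.0484.
C*ln(N)/eps^2 ≈ 8*8.34141/0.0484 ≈ 1378.7455.
m = ceil(1378.7455) = 1379.

1379


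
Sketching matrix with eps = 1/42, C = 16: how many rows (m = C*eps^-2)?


1/eps = 42.
(1/eps)^2 = 1764.
m = 16*1764 = 28224.

28224


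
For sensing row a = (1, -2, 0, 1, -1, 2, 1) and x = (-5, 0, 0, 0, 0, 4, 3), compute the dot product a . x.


Non-zero terms: ['1*-5', '2*4', '1*3']
Products: [-5, 8, 3]
y = sum = 6.

6


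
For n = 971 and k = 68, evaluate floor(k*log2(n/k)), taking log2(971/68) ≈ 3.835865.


log2(n/k) = log2(971/68) ≈ 3.835865.
k*log2(n/k) ≈ 68*3.835865 = 260.83882.
floor(260.83882) = 260.

260


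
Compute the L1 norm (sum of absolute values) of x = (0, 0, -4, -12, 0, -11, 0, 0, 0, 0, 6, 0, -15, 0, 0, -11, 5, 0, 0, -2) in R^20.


Non-zero entries: [(2, -4), (3, -12), (5, -11), (10, 6), (12, -15), (15, -11), (16, 5), (19, -2)]
Absolute values: [4, 12, 11, 6, 15, 11, 5, 2]
||x||_1 = sum = 66.

66


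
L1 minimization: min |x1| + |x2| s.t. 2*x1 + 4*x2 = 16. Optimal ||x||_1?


Axis intercepts:
  x1 = 8, x2 = 0: L1 = 8
  x1 = 0, x2 = 4: L1 = 4
x* = (0, 4)
||x*||_1 = 4.

4


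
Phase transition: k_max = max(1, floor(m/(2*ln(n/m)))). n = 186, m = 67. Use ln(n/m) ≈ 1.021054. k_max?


n/m = 186/67.
ln(n/m) ≈ 1.021054.
2*ln(n/m) ≈ 2.042108.
m/(2*ln(n/m)) ≈ 67/2.042108 ≈ 32.8092.
floor = 32.
k_max = max(1, 32) = 32.

32


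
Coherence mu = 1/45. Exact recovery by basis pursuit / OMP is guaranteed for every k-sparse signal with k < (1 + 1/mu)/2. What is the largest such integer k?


1/mu = 45.
1 + 1/mu = 46.
(1 + 1/mu)/2 = 23 is an integer and the inequality is strict, so k_max = 23 - 1 = 22.

22


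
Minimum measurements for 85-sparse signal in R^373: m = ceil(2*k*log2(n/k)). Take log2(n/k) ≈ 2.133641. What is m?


log2(n/k) = log2(373/85) ≈ 2.133641.
2*k*log2(n/k) ≈ 2*85*2.133641 = 362.71897.
m = ceil(362.71897) = 363.

363


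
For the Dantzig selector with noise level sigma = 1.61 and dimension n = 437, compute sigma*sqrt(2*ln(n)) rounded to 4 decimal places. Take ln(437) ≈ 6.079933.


ln(437) ≈ 6.079933.
2*ln(n) ≈ 12.159866.
sqrt(2*ln(n)) ≈ sqrt(12.159866) ≈ 3.4871.
threshold ≈ 1.61*3.4871 = 5.614231 ≈ 5.6142.

5.6142


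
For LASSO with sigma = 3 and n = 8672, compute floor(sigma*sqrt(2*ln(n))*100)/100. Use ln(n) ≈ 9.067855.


ln(8672) ≈ 9.067855.
2*ln(n) ≈ 18.13571.
sqrt(2*ln(n)) ≈ sqrt(18.13571) ≈ 4.258604.
lambda ≈ 3*4.258604 = 12.775812.
floor(lambda*100)/100 = 12.77.

12.77


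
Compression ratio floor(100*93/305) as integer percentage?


100*m/n = 100*93/305 ≈ 30.4918.
floor = 30.

30


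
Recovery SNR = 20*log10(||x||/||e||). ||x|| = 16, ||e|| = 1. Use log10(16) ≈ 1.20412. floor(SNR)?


||x||/||e|| = 16/1 = 16.
log10(16) ≈ 1.20412.
20*log10(||x||/||e||) ≈ 20*1.20412 = 24.0824.
floor(24.0824) = 24.

24


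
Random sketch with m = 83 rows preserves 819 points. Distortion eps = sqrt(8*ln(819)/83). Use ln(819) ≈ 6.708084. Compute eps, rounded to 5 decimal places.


ln(819) ≈ 6.708084.
8*ln(N)/m ≈ 8*6.708084/83 ≈ 0.64656231.
eps = sqrt(0.64656231) ≈ 0.804091 ≈ 0.80409.

0.80409


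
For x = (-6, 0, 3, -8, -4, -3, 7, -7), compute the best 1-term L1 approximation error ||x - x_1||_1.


Sorted |x_i| descending: [8, 7, 7, 6, 4, 3, 3, 0]
Keep top 1: [8]
Tail entries: [7, 7, 6, 4, 3, 3, 0]
L1 error = sum of tail = 30.

30


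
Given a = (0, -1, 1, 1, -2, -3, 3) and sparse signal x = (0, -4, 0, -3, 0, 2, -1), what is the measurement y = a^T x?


Non-zero terms: ['-1*-4', '1*-3', '-3*2', '3*-1']
Products: [4, -3, -6, -3]
y = sum = -8.

-8


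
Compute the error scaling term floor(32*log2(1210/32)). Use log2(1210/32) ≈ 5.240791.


log2(n/k) = log2(1210/32) ≈ 5.240791.
k*log2(n/k) ≈ 32*5.240791 = 167.705312.
floor(167.705312) = 167.

167


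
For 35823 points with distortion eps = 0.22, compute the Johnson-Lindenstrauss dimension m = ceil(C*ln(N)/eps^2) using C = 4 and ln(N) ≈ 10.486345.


ln(35823) ≈ 10.486345.
eps^2 = 0.22^2 = 0.0484.
C*ln(N)/eps^2 ≈ 4*10.486345/0.0484 ≈ 866.6401.
m = ceil(866.6401) = 867.

867


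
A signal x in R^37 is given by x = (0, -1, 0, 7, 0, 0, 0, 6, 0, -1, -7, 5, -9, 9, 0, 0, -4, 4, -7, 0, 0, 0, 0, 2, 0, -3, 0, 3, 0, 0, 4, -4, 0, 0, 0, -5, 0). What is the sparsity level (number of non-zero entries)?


Non-zero positions: [1, 3, 7, 9, 10, 11, 12, 13, 16, 17, 18, 23, 25, 27, 30, 31, 35].
Sparsity = 17.

17


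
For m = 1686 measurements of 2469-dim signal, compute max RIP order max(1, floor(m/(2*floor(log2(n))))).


floor(log2(2469)) = 11.
2*11 = 22.
m/(2*floor(log2(n))) = 1686/22 ≈ 76.6364.
floor = 76.
k = max(1, 76) = 76.

76


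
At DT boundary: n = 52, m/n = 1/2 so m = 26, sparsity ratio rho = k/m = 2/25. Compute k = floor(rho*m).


m = 1/2*52 = 26.
rho = 2/25.
rho*m = 2/25*26 = 2.08.
k = floor(2.08) = 2.

2


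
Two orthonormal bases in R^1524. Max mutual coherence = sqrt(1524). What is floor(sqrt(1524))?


39^2 = 1521 <= 1524 < 1600 = 40^2, so 39 <= sqrt(1524) < 40.
floor(sqrt(1524)) = 39.

39


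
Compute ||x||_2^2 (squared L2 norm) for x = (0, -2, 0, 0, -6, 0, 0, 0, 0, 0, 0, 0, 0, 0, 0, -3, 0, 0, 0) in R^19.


Non-zero entries: [(1, -2), (4, -6), (15, -3)]
Squares: [4, 36, 9]
||x||_2^2 = sum = 49.

49


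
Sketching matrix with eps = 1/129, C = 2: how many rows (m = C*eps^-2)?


1/eps = 129.
(1/eps)^2 = 16641.
m = 2*16641 = 33282.

33282


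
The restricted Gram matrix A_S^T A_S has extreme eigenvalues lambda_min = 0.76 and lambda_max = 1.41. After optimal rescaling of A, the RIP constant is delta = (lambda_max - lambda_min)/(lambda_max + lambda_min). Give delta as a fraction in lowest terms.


lambda_max - lambda_min = 1.41 - 0.76 = 0.65.
lambda_max + lambda_min = 1.41 + 0.76 = 2.17.
delta = 0.65/2.17 = 65/217.

65/217


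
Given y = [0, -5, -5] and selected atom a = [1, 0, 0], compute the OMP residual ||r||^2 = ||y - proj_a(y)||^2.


a^T a = 1.
a^T y = 0.
coeff = 0/1 = 0.
||r||^2 = 50.

50


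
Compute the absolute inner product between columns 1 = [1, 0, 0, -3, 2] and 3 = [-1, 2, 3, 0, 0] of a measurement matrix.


Inner product: 1*-1 + 0*2 + 0*3 + -3*0 + 2*0
Products: [-1, 0, 0, 0, 0]
Sum = -1.
|dot| = 1.

1


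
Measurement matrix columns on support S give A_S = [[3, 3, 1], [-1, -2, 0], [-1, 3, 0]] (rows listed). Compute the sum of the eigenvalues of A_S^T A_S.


Sum of eigenvalues of A_S^T A_S = trace(A_S^T A_S) = sum of squared column norms of A_S.
A_S^T A_S diagonal: [11, 22, 1].
trace = 11 + 22 + 1 = 34.

34


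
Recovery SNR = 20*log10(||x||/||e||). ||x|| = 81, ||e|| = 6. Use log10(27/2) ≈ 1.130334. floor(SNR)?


||x||/||e|| = 81/6 = 27/2.
log10(27/2) ≈ 1.130334.
20*log10(||x||/||e||) ≈ 20*1.130334 = 22.60668.
floor(22.60668) = 22.

22


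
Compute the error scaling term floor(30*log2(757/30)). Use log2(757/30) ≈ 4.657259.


log2(n/k) = log2(757/30) ≈ 4.657259.
k*log2(n/k) ≈ 30*4.657259 = 139.71777.
floor(139.71777) = 139.

139


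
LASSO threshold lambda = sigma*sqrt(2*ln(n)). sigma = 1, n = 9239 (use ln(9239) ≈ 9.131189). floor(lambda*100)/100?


ln(9239) ≈ 9.131189.
2*ln(n) ≈ 18.262378.
sqrt(2*ln(n)) ≈ sqrt(18.262378) ≈ 4.27345.
lambda ≈ 1*4.27345 = 4.27345.
floor(lambda*100)/100 = 4.27.

4.27


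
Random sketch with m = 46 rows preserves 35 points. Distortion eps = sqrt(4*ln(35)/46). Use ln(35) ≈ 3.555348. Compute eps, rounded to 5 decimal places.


ln(35) ≈ 3.555348.
4*ln(N)/m ≈ 4*3.555348/46 ≈ 0.3091607.
eps = sqrt(0.3091607) ≈ 0.5560222 ≈ 0.55602.

0.55602


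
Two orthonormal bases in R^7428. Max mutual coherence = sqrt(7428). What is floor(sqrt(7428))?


86^2 = 7396 <= 7428 < 7569 = 87^2, so 86 <= sqrt(7428) < 87.
floor(sqrt(7428)) = 86.

86


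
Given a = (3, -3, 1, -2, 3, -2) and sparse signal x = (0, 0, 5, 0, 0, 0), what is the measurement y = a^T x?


Non-zero terms: ['1*5']
Products: [5]
y = sum = 5.

5


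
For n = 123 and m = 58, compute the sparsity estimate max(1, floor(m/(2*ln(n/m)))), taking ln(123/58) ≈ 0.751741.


n/m = 123/58.
ln(n/m) ≈ 0.751741.
2*ln(n/m) ≈ 1.503482.
m/(2*ln(n/m)) ≈ 58/1.503482 ≈ 38.5771.
floor = 38.
k_max = max(1, 38) = 38.

38


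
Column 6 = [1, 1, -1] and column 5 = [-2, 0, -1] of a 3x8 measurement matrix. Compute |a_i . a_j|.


Inner product: 1*-2 + 1*0 + -1*-1
Products: [-2, 0, 1]
Sum = -1.
|dot| = 1.

1


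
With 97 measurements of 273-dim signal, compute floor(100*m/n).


100*m/n = 100*97/273 ≈ 35.5311.
floor = 35.

35


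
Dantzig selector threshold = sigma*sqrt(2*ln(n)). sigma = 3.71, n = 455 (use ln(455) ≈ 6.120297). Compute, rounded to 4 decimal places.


ln(455) ≈ 6.120297.
2*ln(n) ≈ 12.240594.
sqrt(2*ln(n)) ≈ sqrt(12.240594) ≈ 3.498656.
threshold ≈ 3.71*3.498656 = 12.98001376 ≈ 12.9800.

12.9800


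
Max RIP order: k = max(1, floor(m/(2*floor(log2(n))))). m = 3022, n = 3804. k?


floor(log2(3804)) = 11.
2*11 = 22.
m/(2*floor(log2(n))) = 3022/22 ≈ 137.3636.
floor = 137.
k = max(1, 137) = 137.

137


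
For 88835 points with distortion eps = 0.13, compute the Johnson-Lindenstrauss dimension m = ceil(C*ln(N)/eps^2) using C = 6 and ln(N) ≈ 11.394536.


ln(88835) ≈ 11.394536.
eps^2 = 0.13^2 = 0.0169.
C*ln(N)/eps^2 ≈ 6*11.394536/0.0169 ≈ 4045.3974.
m = ceil(4045.3974) = 4046.

4046


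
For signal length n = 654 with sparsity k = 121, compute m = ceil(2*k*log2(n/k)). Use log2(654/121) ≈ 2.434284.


log2(n/k) = log2(654/121) ≈ 2.434284.
2*k*log2(n/k) ≈ 2*121*2.434284 = 589.096728.
m = ceil(589.096728) = 590.

590


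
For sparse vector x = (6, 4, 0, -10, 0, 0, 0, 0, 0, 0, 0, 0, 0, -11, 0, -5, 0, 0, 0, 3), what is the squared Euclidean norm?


Non-zero entries: [(0, 6), (1, 4), (3, -10), (13, -11), (15, -5), (19, 3)]
Squares: [36, 16, 100, 121, 25, 9]
||x||_2^2 = sum = 307.

307


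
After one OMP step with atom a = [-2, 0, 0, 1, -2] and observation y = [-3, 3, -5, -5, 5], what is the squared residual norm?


a^T a = 9.
a^T y = -9.
coeff = -9/9 = -1.
||r||^2 = 84.

84


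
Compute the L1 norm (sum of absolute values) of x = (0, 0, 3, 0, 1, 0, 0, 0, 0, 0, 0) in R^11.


Non-zero entries: [(2, 3), (4, 1)]
Absolute values: [3, 1]
||x||_1 = sum = 4.

4


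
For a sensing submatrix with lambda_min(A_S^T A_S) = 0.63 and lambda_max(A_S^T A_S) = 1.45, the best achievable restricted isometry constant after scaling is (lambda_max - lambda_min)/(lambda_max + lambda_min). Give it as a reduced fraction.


lambda_max - lambda_min = 1.45 - 0.63 = 0.82.
lambda_max + lambda_min = 1.45 + 0.63 = 2.08.
delta = 0.82/2.08 = 82/208 = 41/104.

41/104


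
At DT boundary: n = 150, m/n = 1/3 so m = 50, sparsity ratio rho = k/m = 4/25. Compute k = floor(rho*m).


m = 1/3*150 = 50.
rho = 4/25.
rho*m = 4/25*50 = 8.
k = floor(8) = 8.

8


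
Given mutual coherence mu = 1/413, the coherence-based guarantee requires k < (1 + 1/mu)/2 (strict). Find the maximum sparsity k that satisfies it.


1/mu = 413.
1 + 1/mu = 414.
(1 + 1/mu)/2 = 207 is an integer and the inequality is strict, so k_max = 207 - 1 = 206.

206


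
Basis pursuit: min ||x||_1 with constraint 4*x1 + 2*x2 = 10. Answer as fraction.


Axis intercepts:
  x1 = 5/2, x2 = 0: L1 = 5/2
  x1 = 0, x2 = 5: L1 = 5
x* = (5/2, 0)
||x*||_1 = 5/2.

5/2


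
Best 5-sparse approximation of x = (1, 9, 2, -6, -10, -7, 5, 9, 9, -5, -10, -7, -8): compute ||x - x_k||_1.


Sorted |x_i| descending: [10, 10, 9, 9, 9, 8, 7, 7, 6, 5, 5, 2, 1]
Keep top 5: [10, 10, 9, 9, 9]
Tail entries: [8, 7, 7, 6, 5, 5, 2, 1]
L1 error = sum of tail = 41.

41


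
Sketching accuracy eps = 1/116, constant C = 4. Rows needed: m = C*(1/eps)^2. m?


1/eps = 116.
(1/eps)^2 = 13456.
m = 4*13456 = 53824.

53824


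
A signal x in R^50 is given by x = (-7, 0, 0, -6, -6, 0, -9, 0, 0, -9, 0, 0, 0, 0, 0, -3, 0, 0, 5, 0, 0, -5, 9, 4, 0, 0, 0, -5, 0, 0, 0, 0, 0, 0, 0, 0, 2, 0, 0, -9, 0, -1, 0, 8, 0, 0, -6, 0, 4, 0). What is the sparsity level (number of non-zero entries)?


Non-zero positions: [0, 3, 4, 6, 9, 15, 18, 21, 22, 23, 27, 36, 39, 41, 43, 46, 48].
Sparsity = 17.

17


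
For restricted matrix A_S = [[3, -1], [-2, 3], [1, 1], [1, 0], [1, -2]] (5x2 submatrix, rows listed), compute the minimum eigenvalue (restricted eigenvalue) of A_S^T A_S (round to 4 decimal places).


A_S^T A_S = [[16, -10], [-10, 15]].
trace = 31.
det = 140.
disc = trace^2 - 4*det = 961 - 4*140 = 401.
sqrt(401) ≈ 20.024984.
lam_min = (31 - sqrt(401))/2 ≈ (31 - 20.024984)/2 = 5.487508 ≈ 5.4875.

5.4875


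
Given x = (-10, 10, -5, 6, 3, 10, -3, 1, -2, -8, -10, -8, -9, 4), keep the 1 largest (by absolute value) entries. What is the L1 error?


Sorted |x_i| descending: [10, 10, 10, 10, 9, 8, 8, 6, 5, 4, 3, 3, 2, 1]
Keep top 1: [10]
Tail entries: [10, 10, 10, 9, 8, 8, 6, 5, 4, 3, 3, 2, 1]
L1 error = sum of tail = 79.

79


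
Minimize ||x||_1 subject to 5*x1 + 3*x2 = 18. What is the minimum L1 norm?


Axis intercepts:
  x1 = 18/5, x2 = 0: L1 = 18/5
  x1 = 0, x2 = 6: L1 = 6
x* = (18/5, 0)
||x*||_1 = 18/5.

18/5


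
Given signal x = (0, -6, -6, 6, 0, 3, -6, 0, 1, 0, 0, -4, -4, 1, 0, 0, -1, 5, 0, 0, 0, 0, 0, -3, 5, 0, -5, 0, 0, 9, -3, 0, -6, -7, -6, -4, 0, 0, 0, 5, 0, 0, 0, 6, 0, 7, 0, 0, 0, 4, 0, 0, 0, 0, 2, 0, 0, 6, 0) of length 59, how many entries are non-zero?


Non-zero positions: [1, 2, 3, 5, 6, 8, 11, 12, 13, 16, 17, 23, 24, 26, 29, 30, 32, 33, 34, 35, 39, 43, 45, 49, 54, 57].
Sparsity = 26.

26


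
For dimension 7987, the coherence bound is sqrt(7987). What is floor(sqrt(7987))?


89^2 = 7921 <= 7987 < 8100 = 90^2, so 89 <= sqrt(7987) < 90.
floor(sqrt(7987)) = 89.

89


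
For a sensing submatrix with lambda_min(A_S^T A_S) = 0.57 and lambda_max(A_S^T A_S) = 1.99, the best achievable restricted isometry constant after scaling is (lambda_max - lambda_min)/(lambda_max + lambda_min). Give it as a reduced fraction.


lambda_max - lambda_min = 1.99 - 0.57 = 1.42.
lambda_max + lambda_min = 1.99 + 0.57 = 2.56.
delta = 1.42/2.56 = 142/256 = 71/128.

71/128


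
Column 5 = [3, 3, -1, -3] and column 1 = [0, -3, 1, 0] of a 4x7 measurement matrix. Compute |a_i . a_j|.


Inner product: 3*0 + 3*-3 + -1*1 + -3*0
Products: [0, -9, -1, 0]
Sum = -10.
|dot| = 10.

10


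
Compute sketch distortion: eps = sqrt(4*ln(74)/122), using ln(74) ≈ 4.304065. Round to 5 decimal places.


ln(74) ≈ 4.304065.
4*ln(N)/m ≈ 4*4.304065/122 ≈ 0.14111689.
eps = sqrt(0.14111689) ≈ 0.3756553 ≈ 0.37566.

0.37566


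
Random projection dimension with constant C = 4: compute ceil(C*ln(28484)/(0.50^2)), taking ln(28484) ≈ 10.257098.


ln(28484) ≈ 10.257098.
eps^2 = 0.50^2 = 0.25.
C*ln(N)/eps^2 ≈ 4*10.257098/0.25 ≈ 164.1136.
m = ceil(164.1136) = 165.

165


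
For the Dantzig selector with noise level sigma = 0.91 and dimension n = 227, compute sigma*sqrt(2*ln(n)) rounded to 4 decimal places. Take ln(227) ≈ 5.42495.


ln(227) ≈ 5.42495.
2*ln(n) ≈ 10.8499.
sqrt(2*ln(n)) ≈ sqrt(10.8499) ≈ 3.293919.
threshold ≈ 0.91*3.293919 = 2.99746629 ≈ 2.9975.

2.9975


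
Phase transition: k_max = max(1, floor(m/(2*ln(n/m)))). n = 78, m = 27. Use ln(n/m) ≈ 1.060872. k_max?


n/m = 78/27 = 26/9.
ln(n/m) ≈ 1.060872.
2*ln(n/m) ≈ 2.121744.
m/(2*ln(n/m)) ≈ 27/2.121744 ≈ 12.7254.
floor = 12.
k_max = max(1, 12) = 12.

12


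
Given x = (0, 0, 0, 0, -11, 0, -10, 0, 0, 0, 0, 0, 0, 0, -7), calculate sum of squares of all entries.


Non-zero entries: [(4, -11), (6, -10), (14, -7)]
Squares: [121, 100, 49]
||x||_2^2 = sum = 270.

270


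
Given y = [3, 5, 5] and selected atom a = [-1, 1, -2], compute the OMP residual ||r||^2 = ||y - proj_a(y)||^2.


a^T a = 6.
a^T y = -8.
coeff = -8/6 = -4/3.
||r||^2 = 145/3.

145/3


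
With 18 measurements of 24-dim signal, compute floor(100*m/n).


100*m/n = 100*18/24 ≈ 75.0.
floor = 75.

75


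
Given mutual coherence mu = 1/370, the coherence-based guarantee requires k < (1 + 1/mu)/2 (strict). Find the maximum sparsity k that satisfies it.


1/mu = 370.
1 + 1/mu = 371.
(1 + 1/mu)/2 = 185.5 is not an integer, so k_max = floor(185.5) = 185.

185


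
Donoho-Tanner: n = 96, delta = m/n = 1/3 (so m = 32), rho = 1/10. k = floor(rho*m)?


m = 1/3*96 = 32.
rho = 1/10.
rho*m = 1/10*32 = 3.2.
k = floor(3.2) = 3.

3


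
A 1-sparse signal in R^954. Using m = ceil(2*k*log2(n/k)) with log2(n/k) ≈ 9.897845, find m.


log2(n/k) = log2(954/1) ≈ 9.897845.
2*k*log2(n/k) ≈ 2*1*9.897845 = 19.79569.
m = ceil(19.79569) = 20.

20


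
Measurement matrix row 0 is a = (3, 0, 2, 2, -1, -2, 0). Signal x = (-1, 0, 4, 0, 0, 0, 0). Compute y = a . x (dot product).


Non-zero terms: ['3*-1', '2*4']
Products: [-3, 8]
y = sum = 5.

5


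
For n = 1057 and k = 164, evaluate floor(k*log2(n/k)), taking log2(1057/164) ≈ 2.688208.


log2(n/k) = log2(1057/164) ≈ 2.688208.
k*log2(n/k) ≈ 164*2.688208 = 440.866112.
floor(440.866112) = 440.

440


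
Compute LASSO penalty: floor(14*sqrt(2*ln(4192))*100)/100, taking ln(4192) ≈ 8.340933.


ln(4192) ≈ 8.340933.
2*ln(n) ≈ 16.681866.
sqrt(2*ln(n)) ≈ sqrt(16.681866) ≈ 4.084344.
lambda ≈ 14*4.084344 = 57.180816.
floor(lambda*100)/100 = 57.18.

57.18


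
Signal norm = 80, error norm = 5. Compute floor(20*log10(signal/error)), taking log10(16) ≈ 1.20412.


||x||/||e|| = 80/5 = 16.
log10(16) ≈ 1.20412.
20*log10(||x||/||e||) ≈ 20*1.20412 = 24.0824.
floor(24.0824) = 24.

24


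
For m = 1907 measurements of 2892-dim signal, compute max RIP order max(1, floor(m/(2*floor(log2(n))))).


floor(log2(2892)) = 11.
2*11 = 22.
m/(2*floor(log2(n))) = 1907/22 ≈ 86.6818.
floor = 86.
k = max(1, 86) = 86.

86


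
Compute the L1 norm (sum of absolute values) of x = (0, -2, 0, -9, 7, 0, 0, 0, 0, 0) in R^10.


Non-zero entries: [(1, -2), (3, -9), (4, 7)]
Absolute values: [2, 9, 7]
||x||_1 = sum = 18.

18


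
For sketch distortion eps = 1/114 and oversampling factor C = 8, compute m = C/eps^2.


1/eps = 114.
(1/eps)^2 = 12996.
m = 8*12996 = 103968.

103968


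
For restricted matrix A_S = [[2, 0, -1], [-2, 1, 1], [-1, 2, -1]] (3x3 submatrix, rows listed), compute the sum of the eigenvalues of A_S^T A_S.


Sum of eigenvalues of A_S^T A_S = trace(A_S^T A_S) = sum of squared column norms of A_S.
A_S^T A_S diagonal: [9, 5, 3].
trace = 9 + 5 + 3 = 17.

17


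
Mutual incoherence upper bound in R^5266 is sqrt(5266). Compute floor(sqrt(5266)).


72^2 = 5184 <= 5266 < 5329 = 73^2, so 72 <= sqrt(5266) < 73.
floor(sqrt(5266)) = 72.

72


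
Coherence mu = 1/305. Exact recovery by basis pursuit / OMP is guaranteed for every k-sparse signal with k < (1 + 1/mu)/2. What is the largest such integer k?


1/mu = 305.
1 + 1/mu = 306.
(1 + 1/mu)/2 = 153 is an integer and the inequality is strict, so k_max = 153 - 1 = 152.

152


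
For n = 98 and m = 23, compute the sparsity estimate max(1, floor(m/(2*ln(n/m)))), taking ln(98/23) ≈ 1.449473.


n/m = 98/23.
ln(n/m) ≈ 1.449473.
2*ln(n/m) ≈ 2.898946.
m/(2*ln(n/m)) ≈ 23/2.898946 ≈ 7.9339.
floor = 7.
k_max = max(1, 7) = 7.

7


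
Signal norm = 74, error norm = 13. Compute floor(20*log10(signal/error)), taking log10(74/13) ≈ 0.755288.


||x||/||e|| = 74/13.
log10(74/13) ≈ 0.755288.
20*log10(||x||/||e||) ≈ 20*0.755288 = 15.10576.
floor(15.10576) = 15.

15


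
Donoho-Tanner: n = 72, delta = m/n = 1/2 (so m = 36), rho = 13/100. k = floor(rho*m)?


m = 1/2*72 = 36.
rho = 13/100.
rho*m = 13/100*36 = 4.68.
k = floor(4.68) = 4.

4


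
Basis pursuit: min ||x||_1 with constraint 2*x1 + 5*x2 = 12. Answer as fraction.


Axis intercepts:
  x1 = 6, x2 = 0: L1 = 6
  x1 = 0, x2 = 12/5: L1 = 12/5
x* = (0, 12/5)
||x*||_1 = 12/5.

12/5


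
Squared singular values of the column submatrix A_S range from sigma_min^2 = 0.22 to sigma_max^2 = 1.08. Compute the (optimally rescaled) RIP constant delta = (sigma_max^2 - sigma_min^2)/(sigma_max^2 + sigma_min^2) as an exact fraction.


lambda_max - lambda_min = 1.08 - 0.22 = 0.86.
lambda_max + lambda_min = 1.08 + 0.22 = 1.30.
delta = 0.86/1.30 = 86/130 = 43/65.

43/65


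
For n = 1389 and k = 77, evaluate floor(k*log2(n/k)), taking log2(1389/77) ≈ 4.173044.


log2(n/k) = log2(1389/77) ≈ 4.173044.
k*log2(n/k) ≈ 77*4.173044 = 321.324388.
floor(321.324388) = 321.

321


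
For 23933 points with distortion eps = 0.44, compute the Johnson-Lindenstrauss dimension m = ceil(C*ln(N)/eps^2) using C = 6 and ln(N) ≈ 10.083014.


ln(23933) ≈ 10.083014.
eps^2 = 0.44^2 = 0.1936.
C*ln(N)/eps^2 ≈ 6*10.083014/0.1936 ≈ 312.4901.
m = ceil(312.4901) = 313.

313


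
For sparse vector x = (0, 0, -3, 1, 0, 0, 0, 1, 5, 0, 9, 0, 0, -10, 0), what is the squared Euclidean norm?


Non-zero entries: [(2, -3), (3, 1), (7, 1), (8, 5), (10, 9), (13, -10)]
Squares: [9, 1, 1, 25, 81, 100]
||x||_2^2 = sum = 217.

217


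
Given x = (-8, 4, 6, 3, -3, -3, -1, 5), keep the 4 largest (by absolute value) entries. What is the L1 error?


Sorted |x_i| descending: [8, 6, 5, 4, 3, 3, 3, 1]
Keep top 4: [8, 6, 5, 4]
Tail entries: [3, 3, 3, 1]
L1 error = sum of tail = 10.

10


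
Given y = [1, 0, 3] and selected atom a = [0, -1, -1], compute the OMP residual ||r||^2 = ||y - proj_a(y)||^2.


a^T a = 2.
a^T y = -3.
coeff = -3/2 = -3/2.
||r||^2 = 11/2.

11/2


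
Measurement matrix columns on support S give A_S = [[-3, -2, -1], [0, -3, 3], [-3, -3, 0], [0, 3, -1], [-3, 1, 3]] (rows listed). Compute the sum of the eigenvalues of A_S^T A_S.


Sum of eigenvalues of A_S^T A_S = trace(A_S^T A_S) = sum of squared column norms of A_S.
A_S^T A_S diagonal: [27, 32, 20].
trace = 27 + 32 + 20 = 79.

79


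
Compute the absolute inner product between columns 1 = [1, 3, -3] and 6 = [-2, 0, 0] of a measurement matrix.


Inner product: 1*-2 + 3*0 + -3*0
Products: [-2, 0, 0]
Sum = -2.
|dot| = 2.

2
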